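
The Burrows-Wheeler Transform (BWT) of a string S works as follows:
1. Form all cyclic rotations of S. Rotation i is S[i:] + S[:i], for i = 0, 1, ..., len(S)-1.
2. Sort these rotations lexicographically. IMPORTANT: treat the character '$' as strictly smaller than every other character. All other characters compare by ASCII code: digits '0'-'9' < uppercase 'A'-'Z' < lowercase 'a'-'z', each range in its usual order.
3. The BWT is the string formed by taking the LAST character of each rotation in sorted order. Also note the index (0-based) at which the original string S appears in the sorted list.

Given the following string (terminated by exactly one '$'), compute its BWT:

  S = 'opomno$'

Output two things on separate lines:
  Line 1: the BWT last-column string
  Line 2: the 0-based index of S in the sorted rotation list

Answer: oomnp$o
5

Derivation:
All 7 rotations (rotation i = S[i:]+S[:i]):
  rot[0] = opomno$
  rot[1] = pomno$o
  rot[2] = omno$op
  rot[3] = mno$opo
  rot[4] = no$opom
  rot[5] = o$opomn
  rot[6] = $opomno
Sorted (with $ < everything):
  sorted[0] = $opomno  (last char: 'o')
  sorted[1] = mno$opo  (last char: 'o')
  sorted[2] = no$opom  (last char: 'm')
  sorted[3] = o$opomn  (last char: 'n')
  sorted[4] = omno$op  (last char: 'p')
  sorted[5] = opomno$  (last char: '$')
  sorted[6] = pomno$o  (last char: 'o')
Last column: oomnp$o
Original string S is at sorted index 5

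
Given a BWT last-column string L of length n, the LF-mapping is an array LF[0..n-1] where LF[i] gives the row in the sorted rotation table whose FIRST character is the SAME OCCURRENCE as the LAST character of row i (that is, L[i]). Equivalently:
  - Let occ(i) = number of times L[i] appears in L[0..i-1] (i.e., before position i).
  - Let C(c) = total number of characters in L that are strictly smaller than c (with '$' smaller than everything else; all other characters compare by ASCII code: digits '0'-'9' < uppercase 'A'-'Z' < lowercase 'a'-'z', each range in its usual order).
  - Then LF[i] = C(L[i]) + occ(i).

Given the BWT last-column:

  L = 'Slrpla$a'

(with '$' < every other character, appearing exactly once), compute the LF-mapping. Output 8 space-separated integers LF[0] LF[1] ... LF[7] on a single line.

Char counts: '$':1, 'S':1, 'a':2, 'l':2, 'p':1, 'r':1
C (first-col start): C('$')=0, C('S')=1, C('a')=2, C('l')=4, C('p')=6, C('r')=7
L[0]='S': occ=0, LF[0]=C('S')+0=1+0=1
L[1]='l': occ=0, LF[1]=C('l')+0=4+0=4
L[2]='r': occ=0, LF[2]=C('r')+0=7+0=7
L[3]='p': occ=0, LF[3]=C('p')+0=6+0=6
L[4]='l': occ=1, LF[4]=C('l')+1=4+1=5
L[5]='a': occ=0, LF[5]=C('a')+0=2+0=2
L[6]='$': occ=0, LF[6]=C('$')+0=0+0=0
L[7]='a': occ=1, LF[7]=C('a')+1=2+1=3

Answer: 1 4 7 6 5 2 0 3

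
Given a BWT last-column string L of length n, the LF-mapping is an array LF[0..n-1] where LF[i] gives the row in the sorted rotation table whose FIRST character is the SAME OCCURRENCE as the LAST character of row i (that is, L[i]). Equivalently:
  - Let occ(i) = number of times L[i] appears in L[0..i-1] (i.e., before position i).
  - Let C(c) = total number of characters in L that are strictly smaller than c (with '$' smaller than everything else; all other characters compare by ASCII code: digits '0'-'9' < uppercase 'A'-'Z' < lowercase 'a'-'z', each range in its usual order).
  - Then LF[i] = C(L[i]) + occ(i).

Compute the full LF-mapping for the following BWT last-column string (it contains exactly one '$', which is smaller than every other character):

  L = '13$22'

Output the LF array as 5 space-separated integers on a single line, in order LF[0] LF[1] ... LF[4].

Answer: 1 4 0 2 3

Derivation:
Char counts: '$':1, '1':1, '2':2, '3':1
C (first-col start): C('$')=0, C('1')=1, C('2')=2, C('3')=4
L[0]='1': occ=0, LF[0]=C('1')+0=1+0=1
L[1]='3': occ=0, LF[1]=C('3')+0=4+0=4
L[2]='$': occ=0, LF[2]=C('$')+0=0+0=0
L[3]='2': occ=0, LF[3]=C('2')+0=2+0=2
L[4]='2': occ=1, LF[4]=C('2')+1=2+1=3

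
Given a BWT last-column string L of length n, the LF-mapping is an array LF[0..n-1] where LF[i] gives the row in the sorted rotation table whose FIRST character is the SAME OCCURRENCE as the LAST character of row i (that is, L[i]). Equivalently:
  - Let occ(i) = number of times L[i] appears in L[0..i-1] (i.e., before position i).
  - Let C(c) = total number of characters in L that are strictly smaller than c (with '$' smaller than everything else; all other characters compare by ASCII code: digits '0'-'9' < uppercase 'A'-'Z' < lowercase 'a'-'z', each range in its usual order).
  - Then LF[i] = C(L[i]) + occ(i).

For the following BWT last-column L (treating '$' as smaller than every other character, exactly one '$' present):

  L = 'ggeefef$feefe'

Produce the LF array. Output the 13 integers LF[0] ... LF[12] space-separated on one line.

Char counts: '$':1, 'e':6, 'f':4, 'g':2
C (first-col start): C('$')=0, C('e')=1, C('f')=7, C('g')=11
L[0]='g': occ=0, LF[0]=C('g')+0=11+0=11
L[1]='g': occ=1, LF[1]=C('g')+1=11+1=12
L[2]='e': occ=0, LF[2]=C('e')+0=1+0=1
L[3]='e': occ=1, LF[3]=C('e')+1=1+1=2
L[4]='f': occ=0, LF[4]=C('f')+0=7+0=7
L[5]='e': occ=2, LF[5]=C('e')+2=1+2=3
L[6]='f': occ=1, LF[6]=C('f')+1=7+1=8
L[7]='$': occ=0, LF[7]=C('$')+0=0+0=0
L[8]='f': occ=2, LF[8]=C('f')+2=7+2=9
L[9]='e': occ=3, LF[9]=C('e')+3=1+3=4
L[10]='e': occ=4, LF[10]=C('e')+4=1+4=5
L[11]='f': occ=3, LF[11]=C('f')+3=7+3=10
L[12]='e': occ=5, LF[12]=C('e')+5=1+5=6

Answer: 11 12 1 2 7 3 8 0 9 4 5 10 6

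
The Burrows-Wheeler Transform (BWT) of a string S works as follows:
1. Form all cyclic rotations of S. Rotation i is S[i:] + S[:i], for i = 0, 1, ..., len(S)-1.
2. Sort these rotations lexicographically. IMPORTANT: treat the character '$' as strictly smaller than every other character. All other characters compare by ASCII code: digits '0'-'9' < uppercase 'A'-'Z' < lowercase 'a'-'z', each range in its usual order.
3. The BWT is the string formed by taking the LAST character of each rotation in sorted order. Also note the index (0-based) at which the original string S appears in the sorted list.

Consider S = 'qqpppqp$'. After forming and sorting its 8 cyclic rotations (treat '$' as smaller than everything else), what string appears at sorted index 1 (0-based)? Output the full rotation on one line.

Answer: p$qqpppq

Derivation:
All 8 rotations (rotation i = S[i:]+S[:i]):
  rot[0] = qqpppqp$
  rot[1] = qpppqp$q
  rot[2] = pppqp$qq
  rot[3] = ppqp$qqp
  rot[4] = pqp$qqpp
  rot[5] = qp$qqppp
  rot[6] = p$qqpppq
  rot[7] = $qqpppqp
Sorted (with $ < everything):
  sorted[0] = $qqpppqp
  sorted[1] = p$qqpppq
  sorted[2] = pppqp$qq
  sorted[3] = ppqp$qqp
  sorted[4] = pqp$qqpp
  sorted[5] = qp$qqppp
  sorted[6] = qpppqp$q
  sorted[7] = qqpppqp$
sorted[1] = p$qqpppq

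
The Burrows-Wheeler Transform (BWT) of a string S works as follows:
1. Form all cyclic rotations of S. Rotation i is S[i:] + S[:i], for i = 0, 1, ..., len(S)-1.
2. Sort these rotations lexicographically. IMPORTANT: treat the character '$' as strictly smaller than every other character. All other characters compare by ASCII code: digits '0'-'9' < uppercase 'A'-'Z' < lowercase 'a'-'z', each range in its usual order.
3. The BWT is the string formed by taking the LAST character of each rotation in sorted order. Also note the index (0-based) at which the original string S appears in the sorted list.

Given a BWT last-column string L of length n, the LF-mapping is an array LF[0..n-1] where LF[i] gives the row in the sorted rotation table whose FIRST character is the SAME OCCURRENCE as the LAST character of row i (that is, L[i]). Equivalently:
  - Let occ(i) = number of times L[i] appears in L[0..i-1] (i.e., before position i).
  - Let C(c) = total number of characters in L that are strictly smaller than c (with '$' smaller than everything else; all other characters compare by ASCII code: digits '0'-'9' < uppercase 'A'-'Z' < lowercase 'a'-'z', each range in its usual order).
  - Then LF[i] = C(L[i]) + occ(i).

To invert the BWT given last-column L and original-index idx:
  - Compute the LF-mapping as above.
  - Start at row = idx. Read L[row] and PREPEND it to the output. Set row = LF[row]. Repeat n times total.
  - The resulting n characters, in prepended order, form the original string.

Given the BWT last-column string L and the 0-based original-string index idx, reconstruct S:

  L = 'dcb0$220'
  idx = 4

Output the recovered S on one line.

Answer: 2c02b0d$

Derivation:
LF mapping: 7 6 5 1 0 3 4 2
Walk LF starting at row 4, prepending L[row]:
  step 1: row=4, L[4]='$', prepend. Next row=LF[4]=0
  step 2: row=0, L[0]='d', prepend. Next row=LF[0]=7
  step 3: row=7, L[7]='0', prepend. Next row=LF[7]=2
  step 4: row=2, L[2]='b', prepend. Next row=LF[2]=5
  step 5: row=5, L[5]='2', prepend. Next row=LF[5]=3
  step 6: row=3, L[3]='0', prepend. Next row=LF[3]=1
  step 7: row=1, L[1]='c', prepend. Next row=LF[1]=6
  step 8: row=6, L[6]='2', prepend. Next row=LF[6]=4
Reversed output: 2c02b0d$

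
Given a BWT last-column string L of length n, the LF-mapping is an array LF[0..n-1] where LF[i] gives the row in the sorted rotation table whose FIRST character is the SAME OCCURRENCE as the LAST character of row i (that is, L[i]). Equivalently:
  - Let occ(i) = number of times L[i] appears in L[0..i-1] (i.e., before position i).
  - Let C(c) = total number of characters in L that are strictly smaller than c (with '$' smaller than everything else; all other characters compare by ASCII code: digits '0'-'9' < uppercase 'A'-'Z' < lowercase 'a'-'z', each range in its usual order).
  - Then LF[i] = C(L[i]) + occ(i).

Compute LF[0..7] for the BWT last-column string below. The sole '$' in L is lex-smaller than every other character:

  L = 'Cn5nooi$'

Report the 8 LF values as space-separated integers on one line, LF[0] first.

Answer: 2 4 1 5 6 7 3 0

Derivation:
Char counts: '$':1, '5':1, 'C':1, 'i':1, 'n':2, 'o':2
C (first-col start): C('$')=0, C('5')=1, C('C')=2, C('i')=3, C('n')=4, C('o')=6
L[0]='C': occ=0, LF[0]=C('C')+0=2+0=2
L[1]='n': occ=0, LF[1]=C('n')+0=4+0=4
L[2]='5': occ=0, LF[2]=C('5')+0=1+0=1
L[3]='n': occ=1, LF[3]=C('n')+1=4+1=5
L[4]='o': occ=0, LF[4]=C('o')+0=6+0=6
L[5]='o': occ=1, LF[5]=C('o')+1=6+1=7
L[6]='i': occ=0, LF[6]=C('i')+0=3+0=3
L[7]='$': occ=0, LF[7]=C('$')+0=0+0=0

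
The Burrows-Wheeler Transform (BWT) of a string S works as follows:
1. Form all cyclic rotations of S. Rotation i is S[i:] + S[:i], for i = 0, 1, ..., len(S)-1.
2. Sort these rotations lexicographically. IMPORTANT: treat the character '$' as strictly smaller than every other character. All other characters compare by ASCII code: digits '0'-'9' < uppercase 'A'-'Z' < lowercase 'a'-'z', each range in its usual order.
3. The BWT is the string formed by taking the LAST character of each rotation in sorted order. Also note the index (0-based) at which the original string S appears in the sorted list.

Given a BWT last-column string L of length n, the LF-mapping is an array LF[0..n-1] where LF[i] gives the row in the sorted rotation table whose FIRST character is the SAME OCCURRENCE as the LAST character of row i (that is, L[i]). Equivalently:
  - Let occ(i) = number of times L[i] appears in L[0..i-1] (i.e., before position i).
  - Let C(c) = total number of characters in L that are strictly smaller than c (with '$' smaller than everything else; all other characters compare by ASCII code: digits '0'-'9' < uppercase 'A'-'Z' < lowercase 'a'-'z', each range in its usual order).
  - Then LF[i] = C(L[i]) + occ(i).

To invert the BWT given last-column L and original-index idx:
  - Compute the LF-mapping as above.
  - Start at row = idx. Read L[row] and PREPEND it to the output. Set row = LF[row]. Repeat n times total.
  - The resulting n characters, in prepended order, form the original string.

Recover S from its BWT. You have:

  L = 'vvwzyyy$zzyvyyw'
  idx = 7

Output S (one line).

LF mapping: 1 2 4 12 6 7 8 0 13 14 9 3 10 11 5
Walk LF starting at row 7, prepending L[row]:
  step 1: row=7, L[7]='$', prepend. Next row=LF[7]=0
  step 2: row=0, L[0]='v', prepend. Next row=LF[0]=1
  step 3: row=1, L[1]='v', prepend. Next row=LF[1]=2
  step 4: row=2, L[2]='w', prepend. Next row=LF[2]=4
  step 5: row=4, L[4]='y', prepend. Next row=LF[4]=6
  step 6: row=6, L[6]='y', prepend. Next row=LF[6]=8
  step 7: row=8, L[8]='z', prepend. Next row=LF[8]=13
  step 8: row=13, L[13]='y', prepend. Next row=LF[13]=11
  step 9: row=11, L[11]='v', prepend. Next row=LF[11]=3
  step 10: row=3, L[3]='z', prepend. Next row=LF[3]=12
  step 11: row=12, L[12]='y', prepend. Next row=LF[12]=10
  step 12: row=10, L[10]='y', prepend. Next row=LF[10]=9
  step 13: row=9, L[9]='z', prepend. Next row=LF[9]=14
  step 14: row=14, L[14]='w', prepend. Next row=LF[14]=5
  step 15: row=5, L[5]='y', prepend. Next row=LF[5]=7
Reversed output: ywzyyzvyzyywvv$

Answer: ywzyyzvyzyywvv$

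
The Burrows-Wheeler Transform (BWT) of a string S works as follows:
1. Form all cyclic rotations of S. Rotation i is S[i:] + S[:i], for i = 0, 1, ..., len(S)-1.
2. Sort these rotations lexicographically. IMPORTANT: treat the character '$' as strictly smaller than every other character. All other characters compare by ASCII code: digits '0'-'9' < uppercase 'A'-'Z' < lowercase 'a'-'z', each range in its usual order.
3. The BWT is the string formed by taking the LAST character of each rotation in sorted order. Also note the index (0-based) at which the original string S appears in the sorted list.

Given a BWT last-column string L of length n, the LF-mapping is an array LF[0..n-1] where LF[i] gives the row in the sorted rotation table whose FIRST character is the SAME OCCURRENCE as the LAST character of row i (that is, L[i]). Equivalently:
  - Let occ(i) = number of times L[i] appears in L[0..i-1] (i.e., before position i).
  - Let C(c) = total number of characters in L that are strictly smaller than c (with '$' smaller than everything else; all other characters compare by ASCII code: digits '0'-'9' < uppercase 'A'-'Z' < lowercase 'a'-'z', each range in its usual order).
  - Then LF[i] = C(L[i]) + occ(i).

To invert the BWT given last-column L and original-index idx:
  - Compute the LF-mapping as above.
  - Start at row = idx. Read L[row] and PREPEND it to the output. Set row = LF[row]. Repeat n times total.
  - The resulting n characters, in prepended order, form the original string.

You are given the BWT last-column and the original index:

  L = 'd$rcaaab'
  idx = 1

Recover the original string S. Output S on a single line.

Answer: abracad$

Derivation:
LF mapping: 6 0 7 5 1 2 3 4
Walk LF starting at row 1, prepending L[row]:
  step 1: row=1, L[1]='$', prepend. Next row=LF[1]=0
  step 2: row=0, L[0]='d', prepend. Next row=LF[0]=6
  step 3: row=6, L[6]='a', prepend. Next row=LF[6]=3
  step 4: row=3, L[3]='c', prepend. Next row=LF[3]=5
  step 5: row=5, L[5]='a', prepend. Next row=LF[5]=2
  step 6: row=2, L[2]='r', prepend. Next row=LF[2]=7
  step 7: row=7, L[7]='b', prepend. Next row=LF[7]=4
  step 8: row=4, L[4]='a', prepend. Next row=LF[4]=1
Reversed output: abracad$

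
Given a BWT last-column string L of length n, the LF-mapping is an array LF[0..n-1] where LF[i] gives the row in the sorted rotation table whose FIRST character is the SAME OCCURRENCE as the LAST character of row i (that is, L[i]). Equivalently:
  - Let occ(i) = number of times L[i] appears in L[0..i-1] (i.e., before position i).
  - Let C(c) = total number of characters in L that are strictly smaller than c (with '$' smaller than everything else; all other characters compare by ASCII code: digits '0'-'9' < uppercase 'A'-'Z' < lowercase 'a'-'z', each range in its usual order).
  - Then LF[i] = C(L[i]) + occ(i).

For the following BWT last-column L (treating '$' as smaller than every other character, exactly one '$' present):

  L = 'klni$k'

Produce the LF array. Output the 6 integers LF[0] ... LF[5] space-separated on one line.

Answer: 2 4 5 1 0 3

Derivation:
Char counts: '$':1, 'i':1, 'k':2, 'l':1, 'n':1
C (first-col start): C('$')=0, C('i')=1, C('k')=2, C('l')=4, C('n')=5
L[0]='k': occ=0, LF[0]=C('k')+0=2+0=2
L[1]='l': occ=0, LF[1]=C('l')+0=4+0=4
L[2]='n': occ=0, LF[2]=C('n')+0=5+0=5
L[3]='i': occ=0, LF[3]=C('i')+0=1+0=1
L[4]='$': occ=0, LF[4]=C('$')+0=0+0=0
L[5]='k': occ=1, LF[5]=C('k')+1=2+1=3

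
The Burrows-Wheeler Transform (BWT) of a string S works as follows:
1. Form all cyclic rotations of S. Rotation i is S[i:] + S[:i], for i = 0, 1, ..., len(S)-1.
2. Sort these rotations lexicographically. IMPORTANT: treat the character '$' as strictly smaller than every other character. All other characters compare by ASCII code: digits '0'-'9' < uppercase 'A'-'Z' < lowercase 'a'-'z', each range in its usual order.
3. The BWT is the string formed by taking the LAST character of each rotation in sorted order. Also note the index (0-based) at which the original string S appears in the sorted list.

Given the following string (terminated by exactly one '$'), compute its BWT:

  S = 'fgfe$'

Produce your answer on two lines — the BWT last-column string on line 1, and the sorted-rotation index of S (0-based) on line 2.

All 5 rotations (rotation i = S[i:]+S[:i]):
  rot[0] = fgfe$
  rot[1] = gfe$f
  rot[2] = fe$fg
  rot[3] = e$fgf
  rot[4] = $fgfe
Sorted (with $ < everything):
  sorted[0] = $fgfe  (last char: 'e')
  sorted[1] = e$fgf  (last char: 'f')
  sorted[2] = fe$fg  (last char: 'g')
  sorted[3] = fgfe$  (last char: '$')
  sorted[4] = gfe$f  (last char: 'f')
Last column: efg$f
Original string S is at sorted index 3

Answer: efg$f
3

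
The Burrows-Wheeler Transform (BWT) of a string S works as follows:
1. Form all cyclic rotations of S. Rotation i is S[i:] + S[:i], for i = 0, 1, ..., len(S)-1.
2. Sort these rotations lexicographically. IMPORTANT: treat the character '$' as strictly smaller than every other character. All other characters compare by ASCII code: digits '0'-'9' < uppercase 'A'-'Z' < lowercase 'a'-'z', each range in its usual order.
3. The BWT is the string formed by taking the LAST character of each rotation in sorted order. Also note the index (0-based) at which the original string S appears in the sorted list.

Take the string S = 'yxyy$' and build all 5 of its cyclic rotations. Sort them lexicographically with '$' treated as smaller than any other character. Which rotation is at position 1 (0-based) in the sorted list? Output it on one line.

Answer: xyy$y

Derivation:
All 5 rotations (rotation i = S[i:]+S[:i]):
  rot[0] = yxyy$
  rot[1] = xyy$y
  rot[2] = yy$yx
  rot[3] = y$yxy
  rot[4] = $yxyy
Sorted (with $ < everything):
  sorted[0] = $yxyy
  sorted[1] = xyy$y
  sorted[2] = y$yxy
  sorted[3] = yxyy$
  sorted[4] = yy$yx
sorted[1] = xyy$y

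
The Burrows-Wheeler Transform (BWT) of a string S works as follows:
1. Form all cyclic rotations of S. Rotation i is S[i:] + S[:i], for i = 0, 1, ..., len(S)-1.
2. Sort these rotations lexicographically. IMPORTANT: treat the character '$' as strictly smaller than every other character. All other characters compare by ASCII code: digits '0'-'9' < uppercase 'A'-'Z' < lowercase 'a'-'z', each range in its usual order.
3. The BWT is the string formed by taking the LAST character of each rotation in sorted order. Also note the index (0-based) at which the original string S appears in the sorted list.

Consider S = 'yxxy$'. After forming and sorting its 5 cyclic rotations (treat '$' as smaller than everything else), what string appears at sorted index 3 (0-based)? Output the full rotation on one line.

Answer: y$yxx

Derivation:
All 5 rotations (rotation i = S[i:]+S[:i]):
  rot[0] = yxxy$
  rot[1] = xxy$y
  rot[2] = xy$yx
  rot[3] = y$yxx
  rot[4] = $yxxy
Sorted (with $ < everything):
  sorted[0] = $yxxy
  sorted[1] = xxy$y
  sorted[2] = xy$yx
  sorted[3] = y$yxx
  sorted[4] = yxxy$
sorted[3] = y$yxx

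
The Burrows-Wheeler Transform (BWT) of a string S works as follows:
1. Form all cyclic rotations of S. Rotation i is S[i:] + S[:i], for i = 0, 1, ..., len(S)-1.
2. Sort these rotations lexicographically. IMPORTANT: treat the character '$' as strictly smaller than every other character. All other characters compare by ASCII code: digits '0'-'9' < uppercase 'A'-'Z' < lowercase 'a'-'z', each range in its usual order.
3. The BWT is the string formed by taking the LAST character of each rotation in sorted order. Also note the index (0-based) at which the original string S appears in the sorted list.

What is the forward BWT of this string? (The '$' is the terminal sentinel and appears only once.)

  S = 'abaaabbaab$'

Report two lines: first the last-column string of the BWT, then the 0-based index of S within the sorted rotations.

All 11 rotations (rotation i = S[i:]+S[:i]):
  rot[0] = abaaabbaab$
  rot[1] = baaabbaab$a
  rot[2] = aaabbaab$ab
  rot[3] = aabbaab$aba
  rot[4] = abbaab$abaa
  rot[5] = bbaab$abaaa
  rot[6] = baab$abaaab
  rot[7] = aab$abaaabb
  rot[8] = ab$abaaabba
  rot[9] = b$abaaabbaa
  rot[10] = $abaaabbaab
Sorted (with $ < everything):
  sorted[0] = $abaaabbaab  (last char: 'b')
  sorted[1] = aaabbaab$ab  (last char: 'b')
  sorted[2] = aab$abaaabb  (last char: 'b')
  sorted[3] = aabbaab$aba  (last char: 'a')
  sorted[4] = ab$abaaabba  (last char: 'a')
  sorted[5] = abaaabbaab$  (last char: '$')
  sorted[6] = abbaab$abaa  (last char: 'a')
  sorted[7] = b$abaaabbaa  (last char: 'a')
  sorted[8] = baaabbaab$a  (last char: 'a')
  sorted[9] = baab$abaaab  (last char: 'b')
  sorted[10] = bbaab$abaaa  (last char: 'a')
Last column: bbbaa$aaaba
Original string S is at sorted index 5

Answer: bbbaa$aaaba
5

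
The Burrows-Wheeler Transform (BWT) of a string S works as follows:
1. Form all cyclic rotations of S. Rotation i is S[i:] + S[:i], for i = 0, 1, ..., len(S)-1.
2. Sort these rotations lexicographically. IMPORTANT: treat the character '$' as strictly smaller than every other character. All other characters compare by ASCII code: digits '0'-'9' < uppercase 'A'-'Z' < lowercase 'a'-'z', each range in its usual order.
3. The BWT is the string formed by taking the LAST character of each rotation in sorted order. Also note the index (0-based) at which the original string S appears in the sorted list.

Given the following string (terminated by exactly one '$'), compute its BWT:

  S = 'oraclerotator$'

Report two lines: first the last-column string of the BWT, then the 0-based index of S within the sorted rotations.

Answer: rrtalct$rooeoa
7

Derivation:
All 14 rotations (rotation i = S[i:]+S[:i]):
  rot[0] = oraclerotator$
  rot[1] = raclerotator$o
  rot[2] = aclerotator$or
  rot[3] = clerotator$ora
  rot[4] = lerotator$orac
  rot[5] = erotator$oracl
  rot[6] = rotator$oracle
  rot[7] = otator$oracler
  rot[8] = tator$oraclero
  rot[9] = ator$oraclerot
  rot[10] = tor$oraclerota
  rot[11] = or$oraclerotat
  rot[12] = r$oraclerotato
  rot[13] = $oraclerotator
Sorted (with $ < everything):
  sorted[0] = $oraclerotator  (last char: 'r')
  sorted[1] = aclerotator$or  (last char: 'r')
  sorted[2] = ator$oraclerot  (last char: 't')
  sorted[3] = clerotator$ora  (last char: 'a')
  sorted[4] = erotator$oracl  (last char: 'l')
  sorted[5] = lerotator$orac  (last char: 'c')
  sorted[6] = or$oraclerotat  (last char: 't')
  sorted[7] = oraclerotator$  (last char: '$')
  sorted[8] = otator$oracler  (last char: 'r')
  sorted[9] = r$oraclerotato  (last char: 'o')
  sorted[10] = raclerotator$o  (last char: 'o')
  sorted[11] = rotator$oracle  (last char: 'e')
  sorted[12] = tator$oraclero  (last char: 'o')
  sorted[13] = tor$oraclerota  (last char: 'a')
Last column: rrtalct$rooeoa
Original string S is at sorted index 7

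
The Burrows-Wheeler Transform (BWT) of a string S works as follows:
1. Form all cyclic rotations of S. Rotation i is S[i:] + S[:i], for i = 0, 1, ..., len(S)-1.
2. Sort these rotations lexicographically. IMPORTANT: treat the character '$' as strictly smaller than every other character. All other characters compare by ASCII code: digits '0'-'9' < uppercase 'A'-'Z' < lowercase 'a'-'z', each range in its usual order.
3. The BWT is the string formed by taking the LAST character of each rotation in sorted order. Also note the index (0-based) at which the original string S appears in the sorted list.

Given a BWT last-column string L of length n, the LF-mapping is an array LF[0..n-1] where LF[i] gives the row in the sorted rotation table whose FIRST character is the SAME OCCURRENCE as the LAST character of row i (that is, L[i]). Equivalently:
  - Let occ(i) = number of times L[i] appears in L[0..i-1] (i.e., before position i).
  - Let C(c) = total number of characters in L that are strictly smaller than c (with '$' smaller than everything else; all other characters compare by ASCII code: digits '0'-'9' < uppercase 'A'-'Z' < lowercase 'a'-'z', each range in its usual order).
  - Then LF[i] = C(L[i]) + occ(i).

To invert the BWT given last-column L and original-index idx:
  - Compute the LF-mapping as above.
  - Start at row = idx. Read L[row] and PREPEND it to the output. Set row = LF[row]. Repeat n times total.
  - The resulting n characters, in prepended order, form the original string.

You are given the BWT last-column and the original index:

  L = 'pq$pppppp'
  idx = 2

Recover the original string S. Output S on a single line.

Answer: ppppppqp$

Derivation:
LF mapping: 1 8 0 2 3 4 5 6 7
Walk LF starting at row 2, prepending L[row]:
  step 1: row=2, L[2]='$', prepend. Next row=LF[2]=0
  step 2: row=0, L[0]='p', prepend. Next row=LF[0]=1
  step 3: row=1, L[1]='q', prepend. Next row=LF[1]=8
  step 4: row=8, L[8]='p', prepend. Next row=LF[8]=7
  step 5: row=7, L[7]='p', prepend. Next row=LF[7]=6
  step 6: row=6, L[6]='p', prepend. Next row=LF[6]=5
  step 7: row=5, L[5]='p', prepend. Next row=LF[5]=4
  step 8: row=4, L[4]='p', prepend. Next row=LF[4]=3
  step 9: row=3, L[3]='p', prepend. Next row=LF[3]=2
Reversed output: ppppppqp$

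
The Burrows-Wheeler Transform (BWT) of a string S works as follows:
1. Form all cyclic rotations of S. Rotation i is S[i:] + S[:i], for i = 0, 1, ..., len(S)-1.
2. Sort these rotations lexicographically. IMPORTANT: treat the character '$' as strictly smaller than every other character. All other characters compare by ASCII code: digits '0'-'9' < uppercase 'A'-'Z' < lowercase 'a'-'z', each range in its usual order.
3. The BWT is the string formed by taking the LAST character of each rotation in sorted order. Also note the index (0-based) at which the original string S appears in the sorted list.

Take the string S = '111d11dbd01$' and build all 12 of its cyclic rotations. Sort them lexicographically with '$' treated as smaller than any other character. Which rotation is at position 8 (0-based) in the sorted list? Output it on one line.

Answer: bd01$111d11d

Derivation:
All 12 rotations (rotation i = S[i:]+S[:i]):
  rot[0] = 111d11dbd01$
  rot[1] = 11d11dbd01$1
  rot[2] = 1d11dbd01$11
  rot[3] = d11dbd01$111
  rot[4] = 11dbd01$111d
  rot[5] = 1dbd01$111d1
  rot[6] = dbd01$111d11
  rot[7] = bd01$111d11d
  rot[8] = d01$111d11db
  rot[9] = 01$111d11dbd
  rot[10] = 1$111d11dbd0
  rot[11] = $111d11dbd01
Sorted (with $ < everything):
  sorted[0] = $111d11dbd01
  sorted[1] = 01$111d11dbd
  sorted[2] = 1$111d11dbd0
  sorted[3] = 111d11dbd01$
  sorted[4] = 11d11dbd01$1
  sorted[5] = 11dbd01$111d
  sorted[6] = 1d11dbd01$11
  sorted[7] = 1dbd01$111d1
  sorted[8] = bd01$111d11d
  sorted[9] = d01$111d11db
  sorted[10] = d11dbd01$111
  sorted[11] = dbd01$111d11
sorted[8] = bd01$111d11d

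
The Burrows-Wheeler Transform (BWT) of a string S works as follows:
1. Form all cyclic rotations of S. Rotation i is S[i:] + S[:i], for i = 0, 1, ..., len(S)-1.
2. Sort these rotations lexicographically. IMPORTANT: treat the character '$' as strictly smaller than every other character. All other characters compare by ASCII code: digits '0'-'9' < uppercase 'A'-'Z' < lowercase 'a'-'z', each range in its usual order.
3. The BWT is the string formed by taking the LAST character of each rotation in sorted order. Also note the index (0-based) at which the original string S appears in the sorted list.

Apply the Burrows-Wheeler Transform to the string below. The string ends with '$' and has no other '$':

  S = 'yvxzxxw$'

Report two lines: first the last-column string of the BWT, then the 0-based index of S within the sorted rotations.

Answer: wyxxzv$x
6

Derivation:
All 8 rotations (rotation i = S[i:]+S[:i]):
  rot[0] = yvxzxxw$
  rot[1] = vxzxxw$y
  rot[2] = xzxxw$yv
  rot[3] = zxxw$yvx
  rot[4] = xxw$yvxz
  rot[5] = xw$yvxzx
  rot[6] = w$yvxzxx
  rot[7] = $yvxzxxw
Sorted (with $ < everything):
  sorted[0] = $yvxzxxw  (last char: 'w')
  sorted[1] = vxzxxw$y  (last char: 'y')
  sorted[2] = w$yvxzxx  (last char: 'x')
  sorted[3] = xw$yvxzx  (last char: 'x')
  sorted[4] = xxw$yvxz  (last char: 'z')
  sorted[5] = xzxxw$yv  (last char: 'v')
  sorted[6] = yvxzxxw$  (last char: '$')
  sorted[7] = zxxw$yvx  (last char: 'x')
Last column: wyxxzv$x
Original string S is at sorted index 6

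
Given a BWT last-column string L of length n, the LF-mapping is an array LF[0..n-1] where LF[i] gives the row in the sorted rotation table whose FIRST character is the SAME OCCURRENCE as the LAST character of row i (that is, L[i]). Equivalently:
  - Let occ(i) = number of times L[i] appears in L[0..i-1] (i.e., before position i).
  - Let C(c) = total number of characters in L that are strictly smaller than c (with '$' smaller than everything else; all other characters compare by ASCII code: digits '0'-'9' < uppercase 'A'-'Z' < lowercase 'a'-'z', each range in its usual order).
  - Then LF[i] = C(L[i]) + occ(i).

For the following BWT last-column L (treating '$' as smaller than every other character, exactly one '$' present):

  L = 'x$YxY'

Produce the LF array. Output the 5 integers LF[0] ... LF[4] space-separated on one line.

Answer: 3 0 1 4 2

Derivation:
Char counts: '$':1, 'Y':2, 'x':2
C (first-col start): C('$')=0, C('Y')=1, C('x')=3
L[0]='x': occ=0, LF[0]=C('x')+0=3+0=3
L[1]='$': occ=0, LF[1]=C('$')+0=0+0=0
L[2]='Y': occ=0, LF[2]=C('Y')+0=1+0=1
L[3]='x': occ=1, LF[3]=C('x')+1=3+1=4
L[4]='Y': occ=1, LF[4]=C('Y')+1=1+1=2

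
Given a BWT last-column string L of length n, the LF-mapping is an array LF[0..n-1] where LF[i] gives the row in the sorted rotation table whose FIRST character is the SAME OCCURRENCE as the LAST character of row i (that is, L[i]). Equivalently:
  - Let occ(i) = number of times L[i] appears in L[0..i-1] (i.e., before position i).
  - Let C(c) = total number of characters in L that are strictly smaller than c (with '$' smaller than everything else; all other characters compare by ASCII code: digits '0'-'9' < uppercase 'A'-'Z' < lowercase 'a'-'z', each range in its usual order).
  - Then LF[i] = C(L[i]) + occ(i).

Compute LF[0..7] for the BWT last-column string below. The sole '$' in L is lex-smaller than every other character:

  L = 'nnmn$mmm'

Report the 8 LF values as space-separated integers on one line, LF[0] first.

Char counts: '$':1, 'm':4, 'n':3
C (first-col start): C('$')=0, C('m')=1, C('n')=5
L[0]='n': occ=0, LF[0]=C('n')+0=5+0=5
L[1]='n': occ=1, LF[1]=C('n')+1=5+1=6
L[2]='m': occ=0, LF[2]=C('m')+0=1+0=1
L[3]='n': occ=2, LF[3]=C('n')+2=5+2=7
L[4]='$': occ=0, LF[4]=C('$')+0=0+0=0
L[5]='m': occ=1, LF[5]=C('m')+1=1+1=2
L[6]='m': occ=2, LF[6]=C('m')+2=1+2=3
L[7]='m': occ=3, LF[7]=C('m')+3=1+3=4

Answer: 5 6 1 7 0 2 3 4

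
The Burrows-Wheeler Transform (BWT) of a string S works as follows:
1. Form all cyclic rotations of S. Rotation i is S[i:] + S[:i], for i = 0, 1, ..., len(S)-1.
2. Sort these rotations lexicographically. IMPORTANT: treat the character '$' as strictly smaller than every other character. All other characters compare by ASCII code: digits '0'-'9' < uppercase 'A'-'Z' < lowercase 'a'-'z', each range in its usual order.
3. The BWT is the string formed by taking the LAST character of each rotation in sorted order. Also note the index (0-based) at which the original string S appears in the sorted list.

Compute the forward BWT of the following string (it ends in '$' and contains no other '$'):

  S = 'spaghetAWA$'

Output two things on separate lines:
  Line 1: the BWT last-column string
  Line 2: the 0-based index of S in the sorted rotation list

All 11 rotations (rotation i = S[i:]+S[:i]):
  rot[0] = spaghetAWA$
  rot[1] = paghetAWA$s
  rot[2] = aghetAWA$sp
  rot[3] = ghetAWA$spa
  rot[4] = hetAWA$spag
  rot[5] = etAWA$spagh
  rot[6] = tAWA$spaghe
  rot[7] = AWA$spaghet
  rot[8] = WA$spaghetA
  rot[9] = A$spaghetAW
  rot[10] = $spaghetAWA
Sorted (with $ < everything):
  sorted[0] = $spaghetAWA  (last char: 'A')
  sorted[1] = A$spaghetAW  (last char: 'W')
  sorted[2] = AWA$spaghet  (last char: 't')
  sorted[3] = WA$spaghetA  (last char: 'A')
  sorted[4] = aghetAWA$sp  (last char: 'p')
  sorted[5] = etAWA$spagh  (last char: 'h')
  sorted[6] = ghetAWA$spa  (last char: 'a')
  sorted[7] = hetAWA$spag  (last char: 'g')
  sorted[8] = paghetAWA$s  (last char: 's')
  sorted[9] = spaghetAWA$  (last char: '$')
  sorted[10] = tAWA$spaghe  (last char: 'e')
Last column: AWtAphags$e
Original string S is at sorted index 9

Answer: AWtAphags$e
9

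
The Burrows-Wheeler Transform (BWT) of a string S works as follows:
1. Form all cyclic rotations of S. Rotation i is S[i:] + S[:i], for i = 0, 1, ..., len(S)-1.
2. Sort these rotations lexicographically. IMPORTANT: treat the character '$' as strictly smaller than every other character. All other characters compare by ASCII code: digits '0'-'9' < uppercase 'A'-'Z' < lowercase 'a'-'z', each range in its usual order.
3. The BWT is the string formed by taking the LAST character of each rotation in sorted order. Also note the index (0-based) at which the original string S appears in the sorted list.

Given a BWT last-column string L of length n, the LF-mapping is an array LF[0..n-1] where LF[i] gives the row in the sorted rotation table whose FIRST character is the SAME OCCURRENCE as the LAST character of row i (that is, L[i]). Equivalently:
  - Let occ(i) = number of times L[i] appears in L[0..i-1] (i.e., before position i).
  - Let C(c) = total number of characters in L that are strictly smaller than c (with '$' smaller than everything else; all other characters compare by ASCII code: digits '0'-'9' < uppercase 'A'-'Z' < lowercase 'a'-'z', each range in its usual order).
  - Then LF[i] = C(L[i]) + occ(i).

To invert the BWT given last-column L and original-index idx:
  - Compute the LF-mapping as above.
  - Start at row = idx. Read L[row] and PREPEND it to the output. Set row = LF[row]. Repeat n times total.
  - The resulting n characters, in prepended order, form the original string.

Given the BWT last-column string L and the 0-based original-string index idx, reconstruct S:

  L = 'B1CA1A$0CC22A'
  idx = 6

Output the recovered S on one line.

LF mapping: 9 2 10 6 3 7 0 1 11 12 4 5 8
Walk LF starting at row 6, prepending L[row]:
  step 1: row=6, L[6]='$', prepend. Next row=LF[6]=0
  step 2: row=0, L[0]='B', prepend. Next row=LF[0]=9
  step 3: row=9, L[9]='C', prepend. Next row=LF[9]=12
  step 4: row=12, L[12]='A', prepend. Next row=LF[12]=8
  step 5: row=8, L[8]='C', prepend. Next row=LF[8]=11
  step 6: row=11, L[11]='2', prepend. Next row=LF[11]=5
  step 7: row=5, L[5]='A', prepend. Next row=LF[5]=7
  step 8: row=7, L[7]='0', prepend. Next row=LF[7]=1
  step 9: row=1, L[1]='1', prepend. Next row=LF[1]=2
  step 10: row=2, L[2]='C', prepend. Next row=LF[2]=10
  step 11: row=10, L[10]='2', prepend. Next row=LF[10]=4
  step 12: row=4, L[4]='1', prepend. Next row=LF[4]=3
  step 13: row=3, L[3]='A', prepend. Next row=LF[3]=6
Reversed output: A12C10A2CACB$

Answer: A12C10A2CACB$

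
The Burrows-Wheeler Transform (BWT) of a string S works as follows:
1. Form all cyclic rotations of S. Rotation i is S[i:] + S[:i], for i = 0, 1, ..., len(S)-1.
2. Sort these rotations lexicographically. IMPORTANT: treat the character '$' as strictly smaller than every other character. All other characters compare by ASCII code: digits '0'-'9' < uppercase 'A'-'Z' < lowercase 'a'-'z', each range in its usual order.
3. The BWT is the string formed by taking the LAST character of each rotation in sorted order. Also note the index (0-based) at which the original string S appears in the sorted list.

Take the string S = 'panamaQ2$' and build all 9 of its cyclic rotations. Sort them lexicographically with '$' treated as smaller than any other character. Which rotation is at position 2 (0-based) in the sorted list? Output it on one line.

All 9 rotations (rotation i = S[i:]+S[:i]):
  rot[0] = panamaQ2$
  rot[1] = anamaQ2$p
  rot[2] = namaQ2$pa
  rot[3] = amaQ2$pan
  rot[4] = maQ2$pana
  rot[5] = aQ2$panam
  rot[6] = Q2$panama
  rot[7] = 2$panamaQ
  rot[8] = $panamaQ2
Sorted (with $ < everything):
  sorted[0] = $panamaQ2
  sorted[1] = 2$panamaQ
  sorted[2] = Q2$panama
  sorted[3] = aQ2$panam
  sorted[4] = amaQ2$pan
  sorted[5] = anamaQ2$p
  sorted[6] = maQ2$pana
  sorted[7] = namaQ2$pa
  sorted[8] = panamaQ2$
sorted[2] = Q2$panama

Answer: Q2$panama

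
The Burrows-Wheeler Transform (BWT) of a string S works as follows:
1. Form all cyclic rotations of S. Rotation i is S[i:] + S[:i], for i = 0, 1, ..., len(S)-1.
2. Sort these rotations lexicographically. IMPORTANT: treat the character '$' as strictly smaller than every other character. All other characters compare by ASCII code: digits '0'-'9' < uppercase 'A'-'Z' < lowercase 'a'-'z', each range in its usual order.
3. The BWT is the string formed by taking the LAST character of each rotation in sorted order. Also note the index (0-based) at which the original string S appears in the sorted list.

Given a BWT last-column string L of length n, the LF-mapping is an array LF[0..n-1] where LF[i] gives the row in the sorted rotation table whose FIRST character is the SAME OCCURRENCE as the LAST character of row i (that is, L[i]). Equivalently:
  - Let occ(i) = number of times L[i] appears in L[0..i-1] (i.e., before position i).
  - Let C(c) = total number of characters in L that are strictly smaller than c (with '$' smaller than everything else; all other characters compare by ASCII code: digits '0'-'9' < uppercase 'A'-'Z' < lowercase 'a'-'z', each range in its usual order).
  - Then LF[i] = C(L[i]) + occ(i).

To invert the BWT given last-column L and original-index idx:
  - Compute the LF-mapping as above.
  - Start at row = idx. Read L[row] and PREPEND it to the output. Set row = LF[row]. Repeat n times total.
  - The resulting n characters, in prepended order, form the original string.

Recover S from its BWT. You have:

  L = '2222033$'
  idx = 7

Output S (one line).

Answer: 3322022$

Derivation:
LF mapping: 2 3 4 5 1 6 7 0
Walk LF starting at row 7, prepending L[row]:
  step 1: row=7, L[7]='$', prepend. Next row=LF[7]=0
  step 2: row=0, L[0]='2', prepend. Next row=LF[0]=2
  step 3: row=2, L[2]='2', prepend. Next row=LF[2]=4
  step 4: row=4, L[4]='0', prepend. Next row=LF[4]=1
  step 5: row=1, L[1]='2', prepend. Next row=LF[1]=3
  step 6: row=3, L[3]='2', prepend. Next row=LF[3]=5
  step 7: row=5, L[5]='3', prepend. Next row=LF[5]=6
  step 8: row=6, L[6]='3', prepend. Next row=LF[6]=7
Reversed output: 3322022$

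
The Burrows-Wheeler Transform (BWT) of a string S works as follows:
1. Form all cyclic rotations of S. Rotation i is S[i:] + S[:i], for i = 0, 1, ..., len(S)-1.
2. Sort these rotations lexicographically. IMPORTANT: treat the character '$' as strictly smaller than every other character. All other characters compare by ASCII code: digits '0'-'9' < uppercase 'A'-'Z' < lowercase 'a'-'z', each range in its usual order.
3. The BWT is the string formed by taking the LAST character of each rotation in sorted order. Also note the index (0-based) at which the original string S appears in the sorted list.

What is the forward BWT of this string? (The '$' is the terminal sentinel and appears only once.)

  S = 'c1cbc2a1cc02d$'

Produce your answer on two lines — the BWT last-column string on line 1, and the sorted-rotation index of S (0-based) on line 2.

All 14 rotations (rotation i = S[i:]+S[:i]):
  rot[0] = c1cbc2a1cc02d$
  rot[1] = 1cbc2a1cc02d$c
  rot[2] = cbc2a1cc02d$c1
  rot[3] = bc2a1cc02d$c1c
  rot[4] = c2a1cc02d$c1cb
  rot[5] = 2a1cc02d$c1cbc
  rot[6] = a1cc02d$c1cbc2
  rot[7] = 1cc02d$c1cbc2a
  rot[8] = cc02d$c1cbc2a1
  rot[9] = c02d$c1cbc2a1c
  rot[10] = 02d$c1cbc2a1cc
  rot[11] = 2d$c1cbc2a1cc0
  rot[12] = d$c1cbc2a1cc02
  rot[13] = $c1cbc2a1cc02d
Sorted (with $ < everything):
  sorted[0] = $c1cbc2a1cc02d  (last char: 'd')
  sorted[1] = 02d$c1cbc2a1cc  (last char: 'c')
  sorted[2] = 1cbc2a1cc02d$c  (last char: 'c')
  sorted[3] = 1cc02d$c1cbc2a  (last char: 'a')
  sorted[4] = 2a1cc02d$c1cbc  (last char: 'c')
  sorted[5] = 2d$c1cbc2a1cc0  (last char: '0')
  sorted[6] = a1cc02d$c1cbc2  (last char: '2')
  sorted[7] = bc2a1cc02d$c1c  (last char: 'c')
  sorted[8] = c02d$c1cbc2a1c  (last char: 'c')
  sorted[9] = c1cbc2a1cc02d$  (last char: '$')
  sorted[10] = c2a1cc02d$c1cb  (last char: 'b')
  sorted[11] = cbc2a1cc02d$c1  (last char: '1')
  sorted[12] = cc02d$c1cbc2a1  (last char: '1')
  sorted[13] = d$c1cbc2a1cc02  (last char: '2')
Last column: dccac02cc$b112
Original string S is at sorted index 9

Answer: dccac02cc$b112
9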